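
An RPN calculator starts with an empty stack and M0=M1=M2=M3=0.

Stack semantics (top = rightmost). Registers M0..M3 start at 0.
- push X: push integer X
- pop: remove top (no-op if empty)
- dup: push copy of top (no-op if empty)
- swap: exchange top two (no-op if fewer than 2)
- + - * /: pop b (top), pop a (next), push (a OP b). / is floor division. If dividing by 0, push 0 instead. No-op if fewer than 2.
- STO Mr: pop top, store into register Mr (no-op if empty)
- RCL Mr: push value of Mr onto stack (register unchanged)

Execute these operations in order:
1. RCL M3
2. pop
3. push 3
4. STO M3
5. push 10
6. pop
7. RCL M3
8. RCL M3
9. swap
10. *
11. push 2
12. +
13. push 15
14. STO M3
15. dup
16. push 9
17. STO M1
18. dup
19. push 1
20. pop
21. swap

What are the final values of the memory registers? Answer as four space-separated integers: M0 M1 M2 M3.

After op 1 (RCL M3): stack=[0] mem=[0,0,0,0]
After op 2 (pop): stack=[empty] mem=[0,0,0,0]
After op 3 (push 3): stack=[3] mem=[0,0,0,0]
After op 4 (STO M3): stack=[empty] mem=[0,0,0,3]
After op 5 (push 10): stack=[10] mem=[0,0,0,3]
After op 6 (pop): stack=[empty] mem=[0,0,0,3]
After op 7 (RCL M3): stack=[3] mem=[0,0,0,3]
After op 8 (RCL M3): stack=[3,3] mem=[0,0,0,3]
After op 9 (swap): stack=[3,3] mem=[0,0,0,3]
After op 10 (*): stack=[9] mem=[0,0,0,3]
After op 11 (push 2): stack=[9,2] mem=[0,0,0,3]
After op 12 (+): stack=[11] mem=[0,0,0,3]
After op 13 (push 15): stack=[11,15] mem=[0,0,0,3]
After op 14 (STO M3): stack=[11] mem=[0,0,0,15]
After op 15 (dup): stack=[11,11] mem=[0,0,0,15]
After op 16 (push 9): stack=[11,11,9] mem=[0,0,0,15]
After op 17 (STO M1): stack=[11,11] mem=[0,9,0,15]
After op 18 (dup): stack=[11,11,11] mem=[0,9,0,15]
After op 19 (push 1): stack=[11,11,11,1] mem=[0,9,0,15]
After op 20 (pop): stack=[11,11,11] mem=[0,9,0,15]
After op 21 (swap): stack=[11,11,11] mem=[0,9,0,15]

Answer: 0 9 0 15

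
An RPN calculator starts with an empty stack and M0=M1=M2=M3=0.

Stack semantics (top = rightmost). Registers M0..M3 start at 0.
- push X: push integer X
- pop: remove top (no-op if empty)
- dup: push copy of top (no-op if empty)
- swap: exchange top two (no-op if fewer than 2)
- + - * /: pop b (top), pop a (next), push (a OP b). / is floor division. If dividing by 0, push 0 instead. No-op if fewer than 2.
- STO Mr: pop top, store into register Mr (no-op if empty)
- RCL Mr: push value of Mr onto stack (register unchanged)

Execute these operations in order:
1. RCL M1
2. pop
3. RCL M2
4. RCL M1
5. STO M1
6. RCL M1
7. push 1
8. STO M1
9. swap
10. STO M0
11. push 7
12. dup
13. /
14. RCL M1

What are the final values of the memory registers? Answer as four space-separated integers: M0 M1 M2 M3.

After op 1 (RCL M1): stack=[0] mem=[0,0,0,0]
After op 2 (pop): stack=[empty] mem=[0,0,0,0]
After op 3 (RCL M2): stack=[0] mem=[0,0,0,0]
After op 4 (RCL M1): stack=[0,0] mem=[0,0,0,0]
After op 5 (STO M1): stack=[0] mem=[0,0,0,0]
After op 6 (RCL M1): stack=[0,0] mem=[0,0,0,0]
After op 7 (push 1): stack=[0,0,1] mem=[0,0,0,0]
After op 8 (STO M1): stack=[0,0] mem=[0,1,0,0]
After op 9 (swap): stack=[0,0] mem=[0,1,0,0]
After op 10 (STO M0): stack=[0] mem=[0,1,0,0]
After op 11 (push 7): stack=[0,7] mem=[0,1,0,0]
After op 12 (dup): stack=[0,7,7] mem=[0,1,0,0]
After op 13 (/): stack=[0,1] mem=[0,1,0,0]
After op 14 (RCL M1): stack=[0,1,1] mem=[0,1,0,0]

Answer: 0 1 0 0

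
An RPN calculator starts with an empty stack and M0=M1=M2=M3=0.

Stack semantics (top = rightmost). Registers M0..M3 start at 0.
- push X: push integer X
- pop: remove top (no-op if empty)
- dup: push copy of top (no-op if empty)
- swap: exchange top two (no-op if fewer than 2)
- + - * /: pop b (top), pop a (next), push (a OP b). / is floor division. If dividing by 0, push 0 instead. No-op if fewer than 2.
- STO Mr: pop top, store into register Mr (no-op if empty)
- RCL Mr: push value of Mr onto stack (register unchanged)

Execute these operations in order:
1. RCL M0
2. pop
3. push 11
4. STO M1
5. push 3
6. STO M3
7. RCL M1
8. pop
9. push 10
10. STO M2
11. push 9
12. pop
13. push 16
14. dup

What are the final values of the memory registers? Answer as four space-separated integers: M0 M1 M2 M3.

Answer: 0 11 10 3

Derivation:
After op 1 (RCL M0): stack=[0] mem=[0,0,0,0]
After op 2 (pop): stack=[empty] mem=[0,0,0,0]
After op 3 (push 11): stack=[11] mem=[0,0,0,0]
After op 4 (STO M1): stack=[empty] mem=[0,11,0,0]
After op 5 (push 3): stack=[3] mem=[0,11,0,0]
After op 6 (STO M3): stack=[empty] mem=[0,11,0,3]
After op 7 (RCL M1): stack=[11] mem=[0,11,0,3]
After op 8 (pop): stack=[empty] mem=[0,11,0,3]
After op 9 (push 10): stack=[10] mem=[0,11,0,3]
After op 10 (STO M2): stack=[empty] mem=[0,11,10,3]
After op 11 (push 9): stack=[9] mem=[0,11,10,3]
After op 12 (pop): stack=[empty] mem=[0,11,10,3]
After op 13 (push 16): stack=[16] mem=[0,11,10,3]
After op 14 (dup): stack=[16,16] mem=[0,11,10,3]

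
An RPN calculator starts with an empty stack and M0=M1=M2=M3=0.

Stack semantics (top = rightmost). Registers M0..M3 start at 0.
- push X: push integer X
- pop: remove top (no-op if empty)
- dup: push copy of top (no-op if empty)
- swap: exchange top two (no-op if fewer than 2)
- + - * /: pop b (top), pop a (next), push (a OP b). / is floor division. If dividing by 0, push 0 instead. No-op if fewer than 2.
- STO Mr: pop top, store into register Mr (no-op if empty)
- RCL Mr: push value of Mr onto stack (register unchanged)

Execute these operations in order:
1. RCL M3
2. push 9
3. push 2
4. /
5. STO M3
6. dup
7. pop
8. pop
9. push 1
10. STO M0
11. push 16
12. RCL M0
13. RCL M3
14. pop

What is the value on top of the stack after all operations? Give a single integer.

After op 1 (RCL M3): stack=[0] mem=[0,0,0,0]
After op 2 (push 9): stack=[0,9] mem=[0,0,0,0]
After op 3 (push 2): stack=[0,9,2] mem=[0,0,0,0]
After op 4 (/): stack=[0,4] mem=[0,0,0,0]
After op 5 (STO M3): stack=[0] mem=[0,0,0,4]
After op 6 (dup): stack=[0,0] mem=[0,0,0,4]
After op 7 (pop): stack=[0] mem=[0,0,0,4]
After op 8 (pop): stack=[empty] mem=[0,0,0,4]
After op 9 (push 1): stack=[1] mem=[0,0,0,4]
After op 10 (STO M0): stack=[empty] mem=[1,0,0,4]
After op 11 (push 16): stack=[16] mem=[1,0,0,4]
After op 12 (RCL M0): stack=[16,1] mem=[1,0,0,4]
After op 13 (RCL M3): stack=[16,1,4] mem=[1,0,0,4]
After op 14 (pop): stack=[16,1] mem=[1,0,0,4]

Answer: 1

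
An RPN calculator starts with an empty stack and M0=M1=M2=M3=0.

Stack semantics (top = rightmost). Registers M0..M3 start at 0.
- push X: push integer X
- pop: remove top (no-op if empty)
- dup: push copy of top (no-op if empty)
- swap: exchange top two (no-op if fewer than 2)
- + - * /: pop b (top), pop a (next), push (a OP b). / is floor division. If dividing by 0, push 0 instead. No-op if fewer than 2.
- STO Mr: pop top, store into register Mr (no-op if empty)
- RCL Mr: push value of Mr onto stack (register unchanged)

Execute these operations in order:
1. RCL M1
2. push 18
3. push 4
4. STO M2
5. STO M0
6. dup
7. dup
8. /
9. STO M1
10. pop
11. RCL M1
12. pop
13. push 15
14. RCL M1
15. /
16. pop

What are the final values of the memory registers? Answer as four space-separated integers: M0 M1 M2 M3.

After op 1 (RCL M1): stack=[0] mem=[0,0,0,0]
After op 2 (push 18): stack=[0,18] mem=[0,0,0,0]
After op 3 (push 4): stack=[0,18,4] mem=[0,0,0,0]
After op 4 (STO M2): stack=[0,18] mem=[0,0,4,0]
After op 5 (STO M0): stack=[0] mem=[18,0,4,0]
After op 6 (dup): stack=[0,0] mem=[18,0,4,0]
After op 7 (dup): stack=[0,0,0] mem=[18,0,4,0]
After op 8 (/): stack=[0,0] mem=[18,0,4,0]
After op 9 (STO M1): stack=[0] mem=[18,0,4,0]
After op 10 (pop): stack=[empty] mem=[18,0,4,0]
After op 11 (RCL M1): stack=[0] mem=[18,0,4,0]
After op 12 (pop): stack=[empty] mem=[18,0,4,0]
After op 13 (push 15): stack=[15] mem=[18,0,4,0]
After op 14 (RCL M1): stack=[15,0] mem=[18,0,4,0]
After op 15 (/): stack=[0] mem=[18,0,4,0]
After op 16 (pop): stack=[empty] mem=[18,0,4,0]

Answer: 18 0 4 0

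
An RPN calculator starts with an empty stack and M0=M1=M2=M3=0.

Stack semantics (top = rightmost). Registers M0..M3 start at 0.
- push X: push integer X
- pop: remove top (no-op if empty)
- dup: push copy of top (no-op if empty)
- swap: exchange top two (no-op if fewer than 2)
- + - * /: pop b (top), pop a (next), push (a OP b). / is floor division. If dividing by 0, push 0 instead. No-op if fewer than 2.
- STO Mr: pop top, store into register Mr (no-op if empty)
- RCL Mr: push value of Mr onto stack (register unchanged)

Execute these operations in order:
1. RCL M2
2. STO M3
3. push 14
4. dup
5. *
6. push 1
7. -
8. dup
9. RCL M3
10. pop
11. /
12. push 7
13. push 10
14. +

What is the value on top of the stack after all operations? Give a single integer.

Answer: 17

Derivation:
After op 1 (RCL M2): stack=[0] mem=[0,0,0,0]
After op 2 (STO M3): stack=[empty] mem=[0,0,0,0]
After op 3 (push 14): stack=[14] mem=[0,0,0,0]
After op 4 (dup): stack=[14,14] mem=[0,0,0,0]
After op 5 (*): stack=[196] mem=[0,0,0,0]
After op 6 (push 1): stack=[196,1] mem=[0,0,0,0]
After op 7 (-): stack=[195] mem=[0,0,0,0]
After op 8 (dup): stack=[195,195] mem=[0,0,0,0]
After op 9 (RCL M3): stack=[195,195,0] mem=[0,0,0,0]
After op 10 (pop): stack=[195,195] mem=[0,0,0,0]
After op 11 (/): stack=[1] mem=[0,0,0,0]
After op 12 (push 7): stack=[1,7] mem=[0,0,0,0]
After op 13 (push 10): stack=[1,7,10] mem=[0,0,0,0]
After op 14 (+): stack=[1,17] mem=[0,0,0,0]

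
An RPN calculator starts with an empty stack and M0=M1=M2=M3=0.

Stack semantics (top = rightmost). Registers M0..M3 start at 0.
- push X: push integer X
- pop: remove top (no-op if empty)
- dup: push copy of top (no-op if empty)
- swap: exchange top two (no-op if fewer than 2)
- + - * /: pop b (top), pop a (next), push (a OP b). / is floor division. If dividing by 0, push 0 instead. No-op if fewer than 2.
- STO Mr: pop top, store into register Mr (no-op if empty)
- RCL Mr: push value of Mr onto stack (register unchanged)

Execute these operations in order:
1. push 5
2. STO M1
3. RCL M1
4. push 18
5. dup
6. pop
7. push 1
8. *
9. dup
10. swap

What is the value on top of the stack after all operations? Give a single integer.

Answer: 18

Derivation:
After op 1 (push 5): stack=[5] mem=[0,0,0,0]
After op 2 (STO M1): stack=[empty] mem=[0,5,0,0]
After op 3 (RCL M1): stack=[5] mem=[0,5,0,0]
After op 4 (push 18): stack=[5,18] mem=[0,5,0,0]
After op 5 (dup): stack=[5,18,18] mem=[0,5,0,0]
After op 6 (pop): stack=[5,18] mem=[0,5,0,0]
After op 7 (push 1): stack=[5,18,1] mem=[0,5,0,0]
After op 8 (*): stack=[5,18] mem=[0,5,0,0]
After op 9 (dup): stack=[5,18,18] mem=[0,5,0,0]
After op 10 (swap): stack=[5,18,18] mem=[0,5,0,0]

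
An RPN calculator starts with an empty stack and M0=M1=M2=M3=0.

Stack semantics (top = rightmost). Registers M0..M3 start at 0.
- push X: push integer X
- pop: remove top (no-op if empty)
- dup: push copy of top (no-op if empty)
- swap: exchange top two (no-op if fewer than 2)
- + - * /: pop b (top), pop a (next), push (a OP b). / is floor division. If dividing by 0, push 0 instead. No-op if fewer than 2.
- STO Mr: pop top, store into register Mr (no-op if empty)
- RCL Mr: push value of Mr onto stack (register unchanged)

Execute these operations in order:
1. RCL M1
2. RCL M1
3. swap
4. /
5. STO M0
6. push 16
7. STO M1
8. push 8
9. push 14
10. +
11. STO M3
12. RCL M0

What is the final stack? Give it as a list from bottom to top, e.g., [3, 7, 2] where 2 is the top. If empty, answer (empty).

After op 1 (RCL M1): stack=[0] mem=[0,0,0,0]
After op 2 (RCL M1): stack=[0,0] mem=[0,0,0,0]
After op 3 (swap): stack=[0,0] mem=[0,0,0,0]
After op 4 (/): stack=[0] mem=[0,0,0,0]
After op 5 (STO M0): stack=[empty] mem=[0,0,0,0]
After op 6 (push 16): stack=[16] mem=[0,0,0,0]
After op 7 (STO M1): stack=[empty] mem=[0,16,0,0]
After op 8 (push 8): stack=[8] mem=[0,16,0,0]
After op 9 (push 14): stack=[8,14] mem=[0,16,0,0]
After op 10 (+): stack=[22] mem=[0,16,0,0]
After op 11 (STO M3): stack=[empty] mem=[0,16,0,22]
After op 12 (RCL M0): stack=[0] mem=[0,16,0,22]

Answer: [0]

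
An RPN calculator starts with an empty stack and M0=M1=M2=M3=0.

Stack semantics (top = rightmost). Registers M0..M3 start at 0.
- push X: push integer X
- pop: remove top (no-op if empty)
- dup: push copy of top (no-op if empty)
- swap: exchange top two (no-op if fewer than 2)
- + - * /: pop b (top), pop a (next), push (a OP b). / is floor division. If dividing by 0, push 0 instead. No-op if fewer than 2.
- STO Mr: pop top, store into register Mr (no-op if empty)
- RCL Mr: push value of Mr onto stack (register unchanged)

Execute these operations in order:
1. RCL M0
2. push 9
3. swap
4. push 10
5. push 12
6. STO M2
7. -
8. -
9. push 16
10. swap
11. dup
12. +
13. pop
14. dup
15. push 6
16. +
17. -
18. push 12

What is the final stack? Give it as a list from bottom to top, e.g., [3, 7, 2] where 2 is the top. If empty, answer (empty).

After op 1 (RCL M0): stack=[0] mem=[0,0,0,0]
After op 2 (push 9): stack=[0,9] mem=[0,0,0,0]
After op 3 (swap): stack=[9,0] mem=[0,0,0,0]
After op 4 (push 10): stack=[9,0,10] mem=[0,0,0,0]
After op 5 (push 12): stack=[9,0,10,12] mem=[0,0,0,0]
After op 6 (STO M2): stack=[9,0,10] mem=[0,0,12,0]
After op 7 (-): stack=[9,-10] mem=[0,0,12,0]
After op 8 (-): stack=[19] mem=[0,0,12,0]
After op 9 (push 16): stack=[19,16] mem=[0,0,12,0]
After op 10 (swap): stack=[16,19] mem=[0,0,12,0]
After op 11 (dup): stack=[16,19,19] mem=[0,0,12,0]
After op 12 (+): stack=[16,38] mem=[0,0,12,0]
After op 13 (pop): stack=[16] mem=[0,0,12,0]
After op 14 (dup): stack=[16,16] mem=[0,0,12,0]
After op 15 (push 6): stack=[16,16,6] mem=[0,0,12,0]
After op 16 (+): stack=[16,22] mem=[0,0,12,0]
After op 17 (-): stack=[-6] mem=[0,0,12,0]
After op 18 (push 12): stack=[-6,12] mem=[0,0,12,0]

Answer: [-6, 12]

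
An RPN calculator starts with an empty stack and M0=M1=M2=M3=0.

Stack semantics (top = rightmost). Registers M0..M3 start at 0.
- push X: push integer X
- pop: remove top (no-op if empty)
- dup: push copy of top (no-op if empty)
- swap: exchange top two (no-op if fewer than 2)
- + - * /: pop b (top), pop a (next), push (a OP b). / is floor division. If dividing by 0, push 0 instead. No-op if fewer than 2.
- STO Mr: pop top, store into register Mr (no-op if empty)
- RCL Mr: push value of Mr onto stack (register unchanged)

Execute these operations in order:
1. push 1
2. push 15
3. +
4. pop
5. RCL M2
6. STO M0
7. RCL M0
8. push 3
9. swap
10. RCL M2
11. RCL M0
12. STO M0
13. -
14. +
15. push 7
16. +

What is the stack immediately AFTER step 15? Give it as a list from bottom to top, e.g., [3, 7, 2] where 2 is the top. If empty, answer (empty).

After op 1 (push 1): stack=[1] mem=[0,0,0,0]
After op 2 (push 15): stack=[1,15] mem=[0,0,0,0]
After op 3 (+): stack=[16] mem=[0,0,0,0]
After op 4 (pop): stack=[empty] mem=[0,0,0,0]
After op 5 (RCL M2): stack=[0] mem=[0,0,0,0]
After op 6 (STO M0): stack=[empty] mem=[0,0,0,0]
After op 7 (RCL M0): stack=[0] mem=[0,0,0,0]
After op 8 (push 3): stack=[0,3] mem=[0,0,0,0]
After op 9 (swap): stack=[3,0] mem=[0,0,0,0]
After op 10 (RCL M2): stack=[3,0,0] mem=[0,0,0,0]
After op 11 (RCL M0): stack=[3,0,0,0] mem=[0,0,0,0]
After op 12 (STO M0): stack=[3,0,0] mem=[0,0,0,0]
After op 13 (-): stack=[3,0] mem=[0,0,0,0]
After op 14 (+): stack=[3] mem=[0,0,0,0]
After op 15 (push 7): stack=[3,7] mem=[0,0,0,0]

[3, 7]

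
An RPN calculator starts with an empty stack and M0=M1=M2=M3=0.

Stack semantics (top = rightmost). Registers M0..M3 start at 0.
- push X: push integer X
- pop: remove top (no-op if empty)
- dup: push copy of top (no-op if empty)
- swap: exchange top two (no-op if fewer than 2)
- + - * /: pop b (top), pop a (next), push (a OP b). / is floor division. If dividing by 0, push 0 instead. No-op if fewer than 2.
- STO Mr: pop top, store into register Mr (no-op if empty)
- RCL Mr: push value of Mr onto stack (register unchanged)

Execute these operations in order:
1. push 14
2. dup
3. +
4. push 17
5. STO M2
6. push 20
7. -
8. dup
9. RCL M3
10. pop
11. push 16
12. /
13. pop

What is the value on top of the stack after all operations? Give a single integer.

After op 1 (push 14): stack=[14] mem=[0,0,0,0]
After op 2 (dup): stack=[14,14] mem=[0,0,0,0]
After op 3 (+): stack=[28] mem=[0,0,0,0]
After op 4 (push 17): stack=[28,17] mem=[0,0,0,0]
After op 5 (STO M2): stack=[28] mem=[0,0,17,0]
After op 6 (push 20): stack=[28,20] mem=[0,0,17,0]
After op 7 (-): stack=[8] mem=[0,0,17,0]
After op 8 (dup): stack=[8,8] mem=[0,0,17,0]
After op 9 (RCL M3): stack=[8,8,0] mem=[0,0,17,0]
After op 10 (pop): stack=[8,8] mem=[0,0,17,0]
After op 11 (push 16): stack=[8,8,16] mem=[0,0,17,0]
After op 12 (/): stack=[8,0] mem=[0,0,17,0]
After op 13 (pop): stack=[8] mem=[0,0,17,0]

Answer: 8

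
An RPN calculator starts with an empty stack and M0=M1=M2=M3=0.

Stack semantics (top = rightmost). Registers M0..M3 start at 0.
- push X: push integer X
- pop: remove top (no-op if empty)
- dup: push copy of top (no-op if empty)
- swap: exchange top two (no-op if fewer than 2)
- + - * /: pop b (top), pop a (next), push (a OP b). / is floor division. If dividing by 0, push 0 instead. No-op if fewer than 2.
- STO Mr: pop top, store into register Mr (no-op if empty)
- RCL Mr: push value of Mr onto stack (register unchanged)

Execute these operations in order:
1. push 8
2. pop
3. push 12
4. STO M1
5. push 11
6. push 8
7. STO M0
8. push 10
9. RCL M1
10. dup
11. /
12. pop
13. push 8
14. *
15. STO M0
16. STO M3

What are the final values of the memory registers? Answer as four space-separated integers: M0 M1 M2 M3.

After op 1 (push 8): stack=[8] mem=[0,0,0,0]
After op 2 (pop): stack=[empty] mem=[0,0,0,0]
After op 3 (push 12): stack=[12] mem=[0,0,0,0]
After op 4 (STO M1): stack=[empty] mem=[0,12,0,0]
After op 5 (push 11): stack=[11] mem=[0,12,0,0]
After op 6 (push 8): stack=[11,8] mem=[0,12,0,0]
After op 7 (STO M0): stack=[11] mem=[8,12,0,0]
After op 8 (push 10): stack=[11,10] mem=[8,12,0,0]
After op 9 (RCL M1): stack=[11,10,12] mem=[8,12,0,0]
After op 10 (dup): stack=[11,10,12,12] mem=[8,12,0,0]
After op 11 (/): stack=[11,10,1] mem=[8,12,0,0]
After op 12 (pop): stack=[11,10] mem=[8,12,0,0]
After op 13 (push 8): stack=[11,10,8] mem=[8,12,0,0]
After op 14 (*): stack=[11,80] mem=[8,12,0,0]
After op 15 (STO M0): stack=[11] mem=[80,12,0,0]
After op 16 (STO M3): stack=[empty] mem=[80,12,0,11]

Answer: 80 12 0 11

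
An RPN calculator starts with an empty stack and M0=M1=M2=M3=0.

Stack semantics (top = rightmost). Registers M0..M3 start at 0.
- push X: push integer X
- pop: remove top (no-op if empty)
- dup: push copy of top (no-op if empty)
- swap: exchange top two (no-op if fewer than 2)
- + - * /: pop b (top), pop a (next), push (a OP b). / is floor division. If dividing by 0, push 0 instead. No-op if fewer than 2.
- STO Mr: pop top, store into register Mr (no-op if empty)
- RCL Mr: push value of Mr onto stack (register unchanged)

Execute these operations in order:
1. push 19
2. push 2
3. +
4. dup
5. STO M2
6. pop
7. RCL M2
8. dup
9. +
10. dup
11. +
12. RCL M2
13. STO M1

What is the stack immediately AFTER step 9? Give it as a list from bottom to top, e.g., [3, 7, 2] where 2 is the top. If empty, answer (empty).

After op 1 (push 19): stack=[19] mem=[0,0,0,0]
After op 2 (push 2): stack=[19,2] mem=[0,0,0,0]
After op 3 (+): stack=[21] mem=[0,0,0,0]
After op 4 (dup): stack=[21,21] mem=[0,0,0,0]
After op 5 (STO M2): stack=[21] mem=[0,0,21,0]
After op 6 (pop): stack=[empty] mem=[0,0,21,0]
After op 7 (RCL M2): stack=[21] mem=[0,0,21,0]
After op 8 (dup): stack=[21,21] mem=[0,0,21,0]
After op 9 (+): stack=[42] mem=[0,0,21,0]

[42]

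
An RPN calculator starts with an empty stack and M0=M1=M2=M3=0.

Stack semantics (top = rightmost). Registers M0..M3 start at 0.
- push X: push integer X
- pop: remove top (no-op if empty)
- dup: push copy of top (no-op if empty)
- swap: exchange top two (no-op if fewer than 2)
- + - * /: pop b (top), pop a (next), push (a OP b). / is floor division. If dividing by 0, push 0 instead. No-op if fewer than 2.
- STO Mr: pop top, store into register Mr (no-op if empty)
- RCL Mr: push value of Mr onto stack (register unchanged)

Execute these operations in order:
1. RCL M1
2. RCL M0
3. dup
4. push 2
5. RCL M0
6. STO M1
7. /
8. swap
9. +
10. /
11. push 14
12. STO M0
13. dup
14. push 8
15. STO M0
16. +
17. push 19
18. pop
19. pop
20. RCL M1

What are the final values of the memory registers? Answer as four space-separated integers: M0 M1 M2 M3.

After op 1 (RCL M1): stack=[0] mem=[0,0,0,0]
After op 2 (RCL M0): stack=[0,0] mem=[0,0,0,0]
After op 3 (dup): stack=[0,0,0] mem=[0,0,0,0]
After op 4 (push 2): stack=[0,0,0,2] mem=[0,0,0,0]
After op 5 (RCL M0): stack=[0,0,0,2,0] mem=[0,0,0,0]
After op 6 (STO M1): stack=[0,0,0,2] mem=[0,0,0,0]
After op 7 (/): stack=[0,0,0] mem=[0,0,0,0]
After op 8 (swap): stack=[0,0,0] mem=[0,0,0,0]
After op 9 (+): stack=[0,0] mem=[0,0,0,0]
After op 10 (/): stack=[0] mem=[0,0,0,0]
After op 11 (push 14): stack=[0,14] mem=[0,0,0,0]
After op 12 (STO M0): stack=[0] mem=[14,0,0,0]
After op 13 (dup): stack=[0,0] mem=[14,0,0,0]
After op 14 (push 8): stack=[0,0,8] mem=[14,0,0,0]
After op 15 (STO M0): stack=[0,0] mem=[8,0,0,0]
After op 16 (+): stack=[0] mem=[8,0,0,0]
After op 17 (push 19): stack=[0,19] mem=[8,0,0,0]
After op 18 (pop): stack=[0] mem=[8,0,0,0]
After op 19 (pop): stack=[empty] mem=[8,0,0,0]
After op 20 (RCL M1): stack=[0] mem=[8,0,0,0]

Answer: 8 0 0 0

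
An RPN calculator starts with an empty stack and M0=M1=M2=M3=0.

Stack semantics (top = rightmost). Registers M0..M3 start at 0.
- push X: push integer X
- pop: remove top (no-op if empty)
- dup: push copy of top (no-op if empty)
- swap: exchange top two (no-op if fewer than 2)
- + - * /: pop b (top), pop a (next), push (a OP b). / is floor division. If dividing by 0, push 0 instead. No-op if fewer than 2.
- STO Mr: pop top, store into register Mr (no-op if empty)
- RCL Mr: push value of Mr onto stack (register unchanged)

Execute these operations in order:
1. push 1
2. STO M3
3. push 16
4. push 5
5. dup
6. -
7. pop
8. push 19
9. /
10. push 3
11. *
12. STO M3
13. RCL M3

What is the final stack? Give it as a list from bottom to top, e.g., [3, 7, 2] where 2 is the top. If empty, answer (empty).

After op 1 (push 1): stack=[1] mem=[0,0,0,0]
After op 2 (STO M3): stack=[empty] mem=[0,0,0,1]
After op 3 (push 16): stack=[16] mem=[0,0,0,1]
After op 4 (push 5): stack=[16,5] mem=[0,0,0,1]
After op 5 (dup): stack=[16,5,5] mem=[0,0,0,1]
After op 6 (-): stack=[16,0] mem=[0,0,0,1]
After op 7 (pop): stack=[16] mem=[0,0,0,1]
After op 8 (push 19): stack=[16,19] mem=[0,0,0,1]
After op 9 (/): stack=[0] mem=[0,0,0,1]
After op 10 (push 3): stack=[0,3] mem=[0,0,0,1]
After op 11 (*): stack=[0] mem=[0,0,0,1]
After op 12 (STO M3): stack=[empty] mem=[0,0,0,0]
After op 13 (RCL M3): stack=[0] mem=[0,0,0,0]

Answer: [0]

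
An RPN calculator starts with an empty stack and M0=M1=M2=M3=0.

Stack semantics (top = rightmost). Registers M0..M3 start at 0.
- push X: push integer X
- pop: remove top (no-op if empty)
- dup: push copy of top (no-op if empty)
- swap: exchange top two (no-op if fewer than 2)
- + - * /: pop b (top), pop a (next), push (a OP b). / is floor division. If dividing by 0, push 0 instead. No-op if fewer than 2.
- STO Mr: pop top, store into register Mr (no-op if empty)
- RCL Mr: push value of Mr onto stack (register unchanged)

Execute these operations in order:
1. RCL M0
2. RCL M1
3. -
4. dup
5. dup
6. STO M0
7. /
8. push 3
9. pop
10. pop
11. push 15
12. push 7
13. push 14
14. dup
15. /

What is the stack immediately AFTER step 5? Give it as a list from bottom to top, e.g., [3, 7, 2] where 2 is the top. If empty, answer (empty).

After op 1 (RCL M0): stack=[0] mem=[0,0,0,0]
After op 2 (RCL M1): stack=[0,0] mem=[0,0,0,0]
After op 3 (-): stack=[0] mem=[0,0,0,0]
After op 4 (dup): stack=[0,0] mem=[0,0,0,0]
After op 5 (dup): stack=[0,0,0] mem=[0,0,0,0]

[0, 0, 0]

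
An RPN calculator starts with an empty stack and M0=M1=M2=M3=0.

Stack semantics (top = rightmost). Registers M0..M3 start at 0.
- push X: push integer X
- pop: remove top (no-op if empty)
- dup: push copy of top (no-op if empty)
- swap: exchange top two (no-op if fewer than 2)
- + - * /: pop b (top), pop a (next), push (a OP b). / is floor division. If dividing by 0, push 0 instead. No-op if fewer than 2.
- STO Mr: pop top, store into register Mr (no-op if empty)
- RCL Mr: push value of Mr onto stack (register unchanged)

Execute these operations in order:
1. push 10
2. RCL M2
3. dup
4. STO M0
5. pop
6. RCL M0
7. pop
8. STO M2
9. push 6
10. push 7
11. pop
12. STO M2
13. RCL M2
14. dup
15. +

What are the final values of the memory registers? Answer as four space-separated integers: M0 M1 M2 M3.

After op 1 (push 10): stack=[10] mem=[0,0,0,0]
After op 2 (RCL M2): stack=[10,0] mem=[0,0,0,0]
After op 3 (dup): stack=[10,0,0] mem=[0,0,0,0]
After op 4 (STO M0): stack=[10,0] mem=[0,0,0,0]
After op 5 (pop): stack=[10] mem=[0,0,0,0]
After op 6 (RCL M0): stack=[10,0] mem=[0,0,0,0]
After op 7 (pop): stack=[10] mem=[0,0,0,0]
After op 8 (STO M2): stack=[empty] mem=[0,0,10,0]
After op 9 (push 6): stack=[6] mem=[0,0,10,0]
After op 10 (push 7): stack=[6,7] mem=[0,0,10,0]
After op 11 (pop): stack=[6] mem=[0,0,10,0]
After op 12 (STO M2): stack=[empty] mem=[0,0,6,0]
After op 13 (RCL M2): stack=[6] mem=[0,0,6,0]
After op 14 (dup): stack=[6,6] mem=[0,0,6,0]
After op 15 (+): stack=[12] mem=[0,0,6,0]

Answer: 0 0 6 0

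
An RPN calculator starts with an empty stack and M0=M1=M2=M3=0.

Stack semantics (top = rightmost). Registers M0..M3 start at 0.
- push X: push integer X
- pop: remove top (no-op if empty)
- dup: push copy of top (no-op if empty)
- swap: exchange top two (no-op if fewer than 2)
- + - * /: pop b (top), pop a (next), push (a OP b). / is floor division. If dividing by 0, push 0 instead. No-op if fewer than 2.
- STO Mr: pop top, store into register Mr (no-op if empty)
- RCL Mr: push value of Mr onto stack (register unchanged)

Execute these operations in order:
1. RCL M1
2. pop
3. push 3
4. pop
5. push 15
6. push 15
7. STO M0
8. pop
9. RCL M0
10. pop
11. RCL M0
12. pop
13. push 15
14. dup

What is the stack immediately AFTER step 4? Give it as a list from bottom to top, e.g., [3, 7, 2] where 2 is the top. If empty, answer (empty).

After op 1 (RCL M1): stack=[0] mem=[0,0,0,0]
After op 2 (pop): stack=[empty] mem=[0,0,0,0]
After op 3 (push 3): stack=[3] mem=[0,0,0,0]
After op 4 (pop): stack=[empty] mem=[0,0,0,0]

(empty)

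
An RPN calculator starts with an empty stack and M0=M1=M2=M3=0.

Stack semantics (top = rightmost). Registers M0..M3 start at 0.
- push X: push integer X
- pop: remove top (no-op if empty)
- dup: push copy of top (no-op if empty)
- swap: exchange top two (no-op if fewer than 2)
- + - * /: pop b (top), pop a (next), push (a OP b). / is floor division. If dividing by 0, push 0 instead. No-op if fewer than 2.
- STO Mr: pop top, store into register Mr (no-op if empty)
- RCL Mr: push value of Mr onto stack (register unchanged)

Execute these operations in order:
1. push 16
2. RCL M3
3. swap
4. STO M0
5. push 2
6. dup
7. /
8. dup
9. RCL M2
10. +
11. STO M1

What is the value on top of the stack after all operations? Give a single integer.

Answer: 1

Derivation:
After op 1 (push 16): stack=[16] mem=[0,0,0,0]
After op 2 (RCL M3): stack=[16,0] mem=[0,0,0,0]
After op 3 (swap): stack=[0,16] mem=[0,0,0,0]
After op 4 (STO M0): stack=[0] mem=[16,0,0,0]
After op 5 (push 2): stack=[0,2] mem=[16,0,0,0]
After op 6 (dup): stack=[0,2,2] mem=[16,0,0,0]
After op 7 (/): stack=[0,1] mem=[16,0,0,0]
After op 8 (dup): stack=[0,1,1] mem=[16,0,0,0]
After op 9 (RCL M2): stack=[0,1,1,0] mem=[16,0,0,0]
After op 10 (+): stack=[0,1,1] mem=[16,0,0,0]
After op 11 (STO M1): stack=[0,1] mem=[16,1,0,0]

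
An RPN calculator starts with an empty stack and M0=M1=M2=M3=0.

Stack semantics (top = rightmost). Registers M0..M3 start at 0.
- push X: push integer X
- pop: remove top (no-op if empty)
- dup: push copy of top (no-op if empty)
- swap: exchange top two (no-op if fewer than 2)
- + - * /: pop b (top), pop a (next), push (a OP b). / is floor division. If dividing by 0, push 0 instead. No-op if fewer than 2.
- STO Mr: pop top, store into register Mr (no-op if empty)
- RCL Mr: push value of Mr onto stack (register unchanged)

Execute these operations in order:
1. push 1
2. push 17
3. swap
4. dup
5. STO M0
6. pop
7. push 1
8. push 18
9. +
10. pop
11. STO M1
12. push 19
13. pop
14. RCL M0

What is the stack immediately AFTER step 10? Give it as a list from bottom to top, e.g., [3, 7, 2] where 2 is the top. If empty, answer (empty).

After op 1 (push 1): stack=[1] mem=[0,0,0,0]
After op 2 (push 17): stack=[1,17] mem=[0,0,0,0]
After op 3 (swap): stack=[17,1] mem=[0,0,0,0]
After op 4 (dup): stack=[17,1,1] mem=[0,0,0,0]
After op 5 (STO M0): stack=[17,1] mem=[1,0,0,0]
After op 6 (pop): stack=[17] mem=[1,0,0,0]
After op 7 (push 1): stack=[17,1] mem=[1,0,0,0]
After op 8 (push 18): stack=[17,1,18] mem=[1,0,0,0]
After op 9 (+): stack=[17,19] mem=[1,0,0,0]
After op 10 (pop): stack=[17] mem=[1,0,0,0]

[17]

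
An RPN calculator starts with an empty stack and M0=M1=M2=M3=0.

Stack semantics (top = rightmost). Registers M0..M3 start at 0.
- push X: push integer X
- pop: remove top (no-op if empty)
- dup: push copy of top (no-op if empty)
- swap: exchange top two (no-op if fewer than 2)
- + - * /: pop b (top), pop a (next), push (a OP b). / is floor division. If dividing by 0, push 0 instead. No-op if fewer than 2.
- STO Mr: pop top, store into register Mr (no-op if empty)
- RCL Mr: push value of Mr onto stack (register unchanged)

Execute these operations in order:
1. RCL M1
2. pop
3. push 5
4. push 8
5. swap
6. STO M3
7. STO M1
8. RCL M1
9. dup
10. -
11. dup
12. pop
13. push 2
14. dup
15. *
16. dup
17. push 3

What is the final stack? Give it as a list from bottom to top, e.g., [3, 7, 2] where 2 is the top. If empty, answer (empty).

After op 1 (RCL M1): stack=[0] mem=[0,0,0,0]
After op 2 (pop): stack=[empty] mem=[0,0,0,0]
After op 3 (push 5): stack=[5] mem=[0,0,0,0]
After op 4 (push 8): stack=[5,8] mem=[0,0,0,0]
After op 5 (swap): stack=[8,5] mem=[0,0,0,0]
After op 6 (STO M3): stack=[8] mem=[0,0,0,5]
After op 7 (STO M1): stack=[empty] mem=[0,8,0,5]
After op 8 (RCL M1): stack=[8] mem=[0,8,0,5]
After op 9 (dup): stack=[8,8] mem=[0,8,0,5]
After op 10 (-): stack=[0] mem=[0,8,0,5]
After op 11 (dup): stack=[0,0] mem=[0,8,0,5]
After op 12 (pop): stack=[0] mem=[0,8,0,5]
After op 13 (push 2): stack=[0,2] mem=[0,8,0,5]
After op 14 (dup): stack=[0,2,2] mem=[0,8,0,5]
After op 15 (*): stack=[0,4] mem=[0,8,0,5]
After op 16 (dup): stack=[0,4,4] mem=[0,8,0,5]
After op 17 (push 3): stack=[0,4,4,3] mem=[0,8,0,5]

Answer: [0, 4, 4, 3]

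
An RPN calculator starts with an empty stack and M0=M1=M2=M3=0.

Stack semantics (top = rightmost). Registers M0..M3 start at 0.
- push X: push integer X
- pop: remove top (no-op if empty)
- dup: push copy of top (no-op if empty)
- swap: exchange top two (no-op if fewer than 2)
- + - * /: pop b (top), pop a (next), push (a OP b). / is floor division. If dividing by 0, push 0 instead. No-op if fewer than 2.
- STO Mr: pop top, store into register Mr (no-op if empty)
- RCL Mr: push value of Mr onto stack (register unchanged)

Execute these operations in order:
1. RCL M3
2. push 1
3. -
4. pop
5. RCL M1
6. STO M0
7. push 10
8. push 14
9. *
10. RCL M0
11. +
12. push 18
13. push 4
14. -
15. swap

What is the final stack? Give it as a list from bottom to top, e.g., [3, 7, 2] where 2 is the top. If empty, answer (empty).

After op 1 (RCL M3): stack=[0] mem=[0,0,0,0]
After op 2 (push 1): stack=[0,1] mem=[0,0,0,0]
After op 3 (-): stack=[-1] mem=[0,0,0,0]
After op 4 (pop): stack=[empty] mem=[0,0,0,0]
After op 5 (RCL M1): stack=[0] mem=[0,0,0,0]
After op 6 (STO M0): stack=[empty] mem=[0,0,0,0]
After op 7 (push 10): stack=[10] mem=[0,0,0,0]
After op 8 (push 14): stack=[10,14] mem=[0,0,0,0]
After op 9 (*): stack=[140] mem=[0,0,0,0]
After op 10 (RCL M0): stack=[140,0] mem=[0,0,0,0]
After op 11 (+): stack=[140] mem=[0,0,0,0]
After op 12 (push 18): stack=[140,18] mem=[0,0,0,0]
After op 13 (push 4): stack=[140,18,4] mem=[0,0,0,0]
After op 14 (-): stack=[140,14] mem=[0,0,0,0]
After op 15 (swap): stack=[14,140] mem=[0,0,0,0]

Answer: [14, 140]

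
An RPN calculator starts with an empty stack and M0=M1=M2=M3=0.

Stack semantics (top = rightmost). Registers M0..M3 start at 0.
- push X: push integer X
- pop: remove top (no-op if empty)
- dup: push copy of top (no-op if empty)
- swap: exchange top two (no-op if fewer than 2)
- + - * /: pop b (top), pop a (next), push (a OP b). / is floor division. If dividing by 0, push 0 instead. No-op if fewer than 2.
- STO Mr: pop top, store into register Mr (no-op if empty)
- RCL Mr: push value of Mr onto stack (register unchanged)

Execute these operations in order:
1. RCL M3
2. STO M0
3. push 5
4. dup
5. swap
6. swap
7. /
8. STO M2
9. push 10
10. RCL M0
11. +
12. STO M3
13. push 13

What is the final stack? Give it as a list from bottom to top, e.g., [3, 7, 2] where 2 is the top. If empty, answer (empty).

After op 1 (RCL M3): stack=[0] mem=[0,0,0,0]
After op 2 (STO M0): stack=[empty] mem=[0,0,0,0]
After op 3 (push 5): stack=[5] mem=[0,0,0,0]
After op 4 (dup): stack=[5,5] mem=[0,0,0,0]
After op 5 (swap): stack=[5,5] mem=[0,0,0,0]
After op 6 (swap): stack=[5,5] mem=[0,0,0,0]
After op 7 (/): stack=[1] mem=[0,0,0,0]
After op 8 (STO M2): stack=[empty] mem=[0,0,1,0]
After op 9 (push 10): stack=[10] mem=[0,0,1,0]
After op 10 (RCL M0): stack=[10,0] mem=[0,0,1,0]
After op 11 (+): stack=[10] mem=[0,0,1,0]
After op 12 (STO M3): stack=[empty] mem=[0,0,1,10]
After op 13 (push 13): stack=[13] mem=[0,0,1,10]

Answer: [13]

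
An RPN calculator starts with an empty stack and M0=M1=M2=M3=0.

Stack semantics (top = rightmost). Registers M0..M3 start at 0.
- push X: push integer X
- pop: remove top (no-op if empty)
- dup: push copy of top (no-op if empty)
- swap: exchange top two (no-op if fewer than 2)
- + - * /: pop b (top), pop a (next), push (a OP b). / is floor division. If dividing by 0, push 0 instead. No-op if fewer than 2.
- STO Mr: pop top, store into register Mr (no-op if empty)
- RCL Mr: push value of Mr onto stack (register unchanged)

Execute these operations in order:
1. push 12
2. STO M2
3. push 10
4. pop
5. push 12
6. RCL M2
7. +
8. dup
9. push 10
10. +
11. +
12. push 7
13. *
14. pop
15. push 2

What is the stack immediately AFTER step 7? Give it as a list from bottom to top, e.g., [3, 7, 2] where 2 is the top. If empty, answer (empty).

After op 1 (push 12): stack=[12] mem=[0,0,0,0]
After op 2 (STO M2): stack=[empty] mem=[0,0,12,0]
After op 3 (push 10): stack=[10] mem=[0,0,12,0]
After op 4 (pop): stack=[empty] mem=[0,0,12,0]
After op 5 (push 12): stack=[12] mem=[0,0,12,0]
After op 6 (RCL M2): stack=[12,12] mem=[0,0,12,0]
After op 7 (+): stack=[24] mem=[0,0,12,0]

[24]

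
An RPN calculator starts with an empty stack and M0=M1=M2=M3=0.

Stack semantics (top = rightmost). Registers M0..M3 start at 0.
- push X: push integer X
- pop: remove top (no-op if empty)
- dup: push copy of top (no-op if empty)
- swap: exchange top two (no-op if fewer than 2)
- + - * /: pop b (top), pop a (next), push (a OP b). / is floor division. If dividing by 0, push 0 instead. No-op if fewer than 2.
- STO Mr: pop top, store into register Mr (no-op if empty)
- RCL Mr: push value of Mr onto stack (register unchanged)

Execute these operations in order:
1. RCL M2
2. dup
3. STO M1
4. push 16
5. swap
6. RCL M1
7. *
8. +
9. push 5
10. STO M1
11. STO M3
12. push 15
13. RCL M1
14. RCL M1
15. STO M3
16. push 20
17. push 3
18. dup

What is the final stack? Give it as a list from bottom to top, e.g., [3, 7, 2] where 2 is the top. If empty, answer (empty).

After op 1 (RCL M2): stack=[0] mem=[0,0,0,0]
After op 2 (dup): stack=[0,0] mem=[0,0,0,0]
After op 3 (STO M1): stack=[0] mem=[0,0,0,0]
After op 4 (push 16): stack=[0,16] mem=[0,0,0,0]
After op 5 (swap): stack=[16,0] mem=[0,0,0,0]
After op 6 (RCL M1): stack=[16,0,0] mem=[0,0,0,0]
After op 7 (*): stack=[16,0] mem=[0,0,0,0]
After op 8 (+): stack=[16] mem=[0,0,0,0]
After op 9 (push 5): stack=[16,5] mem=[0,0,0,0]
After op 10 (STO M1): stack=[16] mem=[0,5,0,0]
After op 11 (STO M3): stack=[empty] mem=[0,5,0,16]
After op 12 (push 15): stack=[15] mem=[0,5,0,16]
After op 13 (RCL M1): stack=[15,5] mem=[0,5,0,16]
After op 14 (RCL M1): stack=[15,5,5] mem=[0,5,0,16]
After op 15 (STO M3): stack=[15,5] mem=[0,5,0,5]
After op 16 (push 20): stack=[15,5,20] mem=[0,5,0,5]
After op 17 (push 3): stack=[15,5,20,3] mem=[0,5,0,5]
After op 18 (dup): stack=[15,5,20,3,3] mem=[0,5,0,5]

Answer: [15, 5, 20, 3, 3]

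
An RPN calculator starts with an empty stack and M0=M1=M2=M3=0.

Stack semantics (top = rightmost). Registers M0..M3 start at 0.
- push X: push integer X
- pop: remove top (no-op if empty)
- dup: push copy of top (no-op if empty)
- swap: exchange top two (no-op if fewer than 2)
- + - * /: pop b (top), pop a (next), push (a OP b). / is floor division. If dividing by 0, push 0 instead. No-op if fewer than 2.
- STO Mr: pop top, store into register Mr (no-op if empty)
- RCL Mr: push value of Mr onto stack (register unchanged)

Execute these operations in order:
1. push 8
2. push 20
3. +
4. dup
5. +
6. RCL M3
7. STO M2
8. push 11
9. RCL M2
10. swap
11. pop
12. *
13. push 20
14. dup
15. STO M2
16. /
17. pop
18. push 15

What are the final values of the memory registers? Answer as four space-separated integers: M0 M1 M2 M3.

After op 1 (push 8): stack=[8] mem=[0,0,0,0]
After op 2 (push 20): stack=[8,20] mem=[0,0,0,0]
After op 3 (+): stack=[28] mem=[0,0,0,0]
After op 4 (dup): stack=[28,28] mem=[0,0,0,0]
After op 5 (+): stack=[56] mem=[0,0,0,0]
After op 6 (RCL M3): stack=[56,0] mem=[0,0,0,0]
After op 7 (STO M2): stack=[56] mem=[0,0,0,0]
After op 8 (push 11): stack=[56,11] mem=[0,0,0,0]
After op 9 (RCL M2): stack=[56,11,0] mem=[0,0,0,0]
After op 10 (swap): stack=[56,0,11] mem=[0,0,0,0]
After op 11 (pop): stack=[56,0] mem=[0,0,0,0]
After op 12 (*): stack=[0] mem=[0,0,0,0]
After op 13 (push 20): stack=[0,20] mem=[0,0,0,0]
After op 14 (dup): stack=[0,20,20] mem=[0,0,0,0]
After op 15 (STO M2): stack=[0,20] mem=[0,0,20,0]
After op 16 (/): stack=[0] mem=[0,0,20,0]
After op 17 (pop): stack=[empty] mem=[0,0,20,0]
After op 18 (push 15): stack=[15] mem=[0,0,20,0]

Answer: 0 0 20 0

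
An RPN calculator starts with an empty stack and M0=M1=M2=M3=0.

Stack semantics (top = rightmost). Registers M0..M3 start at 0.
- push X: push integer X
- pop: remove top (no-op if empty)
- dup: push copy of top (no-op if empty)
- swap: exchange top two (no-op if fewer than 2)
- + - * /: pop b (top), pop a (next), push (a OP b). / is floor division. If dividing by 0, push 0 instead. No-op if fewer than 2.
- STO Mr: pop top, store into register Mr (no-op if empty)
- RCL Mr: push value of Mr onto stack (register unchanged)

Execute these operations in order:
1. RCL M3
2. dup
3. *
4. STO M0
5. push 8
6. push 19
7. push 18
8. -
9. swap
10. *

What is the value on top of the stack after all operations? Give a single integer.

Answer: 8

Derivation:
After op 1 (RCL M3): stack=[0] mem=[0,0,0,0]
After op 2 (dup): stack=[0,0] mem=[0,0,0,0]
After op 3 (*): stack=[0] mem=[0,0,0,0]
After op 4 (STO M0): stack=[empty] mem=[0,0,0,0]
After op 5 (push 8): stack=[8] mem=[0,0,0,0]
After op 6 (push 19): stack=[8,19] mem=[0,0,0,0]
After op 7 (push 18): stack=[8,19,18] mem=[0,0,0,0]
After op 8 (-): stack=[8,1] mem=[0,0,0,0]
After op 9 (swap): stack=[1,8] mem=[0,0,0,0]
After op 10 (*): stack=[8] mem=[0,0,0,0]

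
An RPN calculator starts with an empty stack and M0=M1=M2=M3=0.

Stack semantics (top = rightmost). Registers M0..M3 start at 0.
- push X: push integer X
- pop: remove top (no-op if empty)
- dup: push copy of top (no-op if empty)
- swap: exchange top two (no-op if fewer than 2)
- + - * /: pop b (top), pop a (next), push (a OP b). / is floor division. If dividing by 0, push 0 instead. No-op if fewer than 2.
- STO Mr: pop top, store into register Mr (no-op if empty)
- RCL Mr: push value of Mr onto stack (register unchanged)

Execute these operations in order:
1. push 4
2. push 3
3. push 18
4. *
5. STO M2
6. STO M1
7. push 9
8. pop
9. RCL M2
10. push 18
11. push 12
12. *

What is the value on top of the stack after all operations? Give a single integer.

Answer: 216

Derivation:
After op 1 (push 4): stack=[4] mem=[0,0,0,0]
After op 2 (push 3): stack=[4,3] mem=[0,0,0,0]
After op 3 (push 18): stack=[4,3,18] mem=[0,0,0,0]
After op 4 (*): stack=[4,54] mem=[0,0,0,0]
After op 5 (STO M2): stack=[4] mem=[0,0,54,0]
After op 6 (STO M1): stack=[empty] mem=[0,4,54,0]
After op 7 (push 9): stack=[9] mem=[0,4,54,0]
After op 8 (pop): stack=[empty] mem=[0,4,54,0]
After op 9 (RCL M2): stack=[54] mem=[0,4,54,0]
After op 10 (push 18): stack=[54,18] mem=[0,4,54,0]
After op 11 (push 12): stack=[54,18,12] mem=[0,4,54,0]
After op 12 (*): stack=[54,216] mem=[0,4,54,0]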